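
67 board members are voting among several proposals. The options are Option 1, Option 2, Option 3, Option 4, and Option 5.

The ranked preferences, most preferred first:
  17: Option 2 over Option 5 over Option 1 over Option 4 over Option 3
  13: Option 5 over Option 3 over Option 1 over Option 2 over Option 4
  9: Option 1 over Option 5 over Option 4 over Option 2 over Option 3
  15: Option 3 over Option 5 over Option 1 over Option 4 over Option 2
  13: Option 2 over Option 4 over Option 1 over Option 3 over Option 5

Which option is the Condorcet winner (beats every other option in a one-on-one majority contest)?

Option 5

Option 5 vs Option 1: 45–22
Option 5 vs Option 2: 37–30
Option 5 vs Option 3: 39–28
Option 5 vs Option 4: 54–13
Option 5 beats every other option.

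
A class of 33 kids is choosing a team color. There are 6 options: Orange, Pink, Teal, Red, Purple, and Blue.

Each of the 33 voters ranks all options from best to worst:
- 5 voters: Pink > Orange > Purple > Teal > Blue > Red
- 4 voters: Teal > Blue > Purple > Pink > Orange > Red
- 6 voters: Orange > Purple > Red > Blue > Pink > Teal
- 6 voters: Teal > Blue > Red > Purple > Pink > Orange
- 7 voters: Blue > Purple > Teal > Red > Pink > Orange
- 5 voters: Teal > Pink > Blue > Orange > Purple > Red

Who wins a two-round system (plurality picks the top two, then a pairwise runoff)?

Round 1 first-place votes: Orange 6, Pink 5, Teal 15, Red 0, Purple 0, Blue 7. Teal and Blue advance.
Runoff: Teal is ranked above Blue on 20 ballots, Blue above Teal on 13.

Teal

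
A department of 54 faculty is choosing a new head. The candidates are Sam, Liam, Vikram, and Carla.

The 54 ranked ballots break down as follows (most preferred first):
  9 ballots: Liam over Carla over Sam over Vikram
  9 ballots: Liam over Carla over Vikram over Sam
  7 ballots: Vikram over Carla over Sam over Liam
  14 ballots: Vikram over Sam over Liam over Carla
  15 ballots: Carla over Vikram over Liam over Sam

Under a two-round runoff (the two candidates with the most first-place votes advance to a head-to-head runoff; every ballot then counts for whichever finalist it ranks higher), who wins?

Vikram

Round 1 first-place votes: Sam 0, Liam 18, Vikram 21, Carla 15. Vikram and Liam advance.
Runoff: Vikram is ranked above Liam on 36 ballots, Liam above Vikram on 18.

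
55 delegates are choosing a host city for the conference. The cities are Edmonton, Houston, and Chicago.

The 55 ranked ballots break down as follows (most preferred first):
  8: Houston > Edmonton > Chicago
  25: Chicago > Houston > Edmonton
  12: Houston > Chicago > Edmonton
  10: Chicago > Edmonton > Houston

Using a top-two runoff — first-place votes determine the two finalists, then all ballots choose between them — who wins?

Round 1 first-place votes: Edmonton 0, Houston 20, Chicago 35. Chicago and Houston advance.
Runoff: Chicago is ranked above Houston on 35 ballots, Houston above Chicago on 20.

Chicago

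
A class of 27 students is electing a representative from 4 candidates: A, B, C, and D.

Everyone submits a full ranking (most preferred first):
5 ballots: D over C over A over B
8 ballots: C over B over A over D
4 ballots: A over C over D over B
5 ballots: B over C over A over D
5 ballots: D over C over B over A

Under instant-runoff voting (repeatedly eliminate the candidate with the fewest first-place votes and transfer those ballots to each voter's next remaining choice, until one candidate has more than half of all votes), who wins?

Round 1: A 4, B 5, C 8, D 10. A eliminated.
Round 2: B 5, C 12, D 10. B eliminated.
Round 3: C 17, D 10. C has a majority (≥14).

C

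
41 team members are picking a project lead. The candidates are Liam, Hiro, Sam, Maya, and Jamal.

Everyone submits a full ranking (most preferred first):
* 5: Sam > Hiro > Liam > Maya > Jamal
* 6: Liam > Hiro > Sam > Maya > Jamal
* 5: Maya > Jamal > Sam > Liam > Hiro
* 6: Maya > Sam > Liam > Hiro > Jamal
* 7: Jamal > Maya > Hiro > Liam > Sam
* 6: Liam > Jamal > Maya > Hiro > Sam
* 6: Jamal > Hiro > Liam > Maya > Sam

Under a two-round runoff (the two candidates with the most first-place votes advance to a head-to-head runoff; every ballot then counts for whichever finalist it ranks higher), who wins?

Liam

Round 1 first-place votes: Liam 12, Hiro 0, Sam 5, Maya 11, Jamal 13. Jamal and Liam advance.
Runoff: Jamal is ranked above Liam on 18 ballots, Liam above Jamal on 23.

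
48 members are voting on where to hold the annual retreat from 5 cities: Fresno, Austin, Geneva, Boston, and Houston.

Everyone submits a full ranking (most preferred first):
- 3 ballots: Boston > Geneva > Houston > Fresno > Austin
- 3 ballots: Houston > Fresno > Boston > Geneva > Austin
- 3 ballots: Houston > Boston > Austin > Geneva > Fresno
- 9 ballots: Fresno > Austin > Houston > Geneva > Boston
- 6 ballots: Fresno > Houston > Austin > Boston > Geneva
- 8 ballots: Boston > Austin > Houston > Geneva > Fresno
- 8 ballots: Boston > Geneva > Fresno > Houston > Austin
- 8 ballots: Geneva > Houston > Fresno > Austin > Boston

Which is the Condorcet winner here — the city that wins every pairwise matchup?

Houston

Houston vs Fresno: 25–23
Houston vs Austin: 31–17
Houston vs Geneva: 29–19
Houston vs Boston: 29–19
Houston beats every other city.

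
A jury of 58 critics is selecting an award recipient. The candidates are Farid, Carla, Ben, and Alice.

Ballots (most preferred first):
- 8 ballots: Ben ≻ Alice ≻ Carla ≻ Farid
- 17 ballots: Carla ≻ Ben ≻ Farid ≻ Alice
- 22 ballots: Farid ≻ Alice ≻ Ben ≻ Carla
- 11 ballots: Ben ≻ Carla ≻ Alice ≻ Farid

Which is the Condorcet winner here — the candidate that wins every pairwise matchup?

Ben

Ben vs Farid: 36–22
Ben vs Carla: 41–17
Ben vs Alice: 36–22
Ben beats every other candidate.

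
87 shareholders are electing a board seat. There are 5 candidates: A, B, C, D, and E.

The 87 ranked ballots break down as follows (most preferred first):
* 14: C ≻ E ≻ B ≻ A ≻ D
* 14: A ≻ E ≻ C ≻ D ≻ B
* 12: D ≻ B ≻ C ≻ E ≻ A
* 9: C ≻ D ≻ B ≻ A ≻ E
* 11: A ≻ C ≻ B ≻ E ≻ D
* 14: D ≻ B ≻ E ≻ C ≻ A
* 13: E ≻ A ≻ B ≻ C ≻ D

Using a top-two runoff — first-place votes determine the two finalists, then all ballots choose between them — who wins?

Round 1 first-place votes: A 25, B 0, C 23, D 26, E 13. D and A advance.
Runoff: D is ranked above A on 35 ballots, A above D on 52.

A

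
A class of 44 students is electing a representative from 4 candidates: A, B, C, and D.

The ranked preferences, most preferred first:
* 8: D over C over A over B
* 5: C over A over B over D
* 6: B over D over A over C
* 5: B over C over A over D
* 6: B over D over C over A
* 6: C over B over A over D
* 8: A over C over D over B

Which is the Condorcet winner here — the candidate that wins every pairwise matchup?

C vs A: 30–14
C vs B: 27–17
C vs D: 24–20
C beats every other candidate.

C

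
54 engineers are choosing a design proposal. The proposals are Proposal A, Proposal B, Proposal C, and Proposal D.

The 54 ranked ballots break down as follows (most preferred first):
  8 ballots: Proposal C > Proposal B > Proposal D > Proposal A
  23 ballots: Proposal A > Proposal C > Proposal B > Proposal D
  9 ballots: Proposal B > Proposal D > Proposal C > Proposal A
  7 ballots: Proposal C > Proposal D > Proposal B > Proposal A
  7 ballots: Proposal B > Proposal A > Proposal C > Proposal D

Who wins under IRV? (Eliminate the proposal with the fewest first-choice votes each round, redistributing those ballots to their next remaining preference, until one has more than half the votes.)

Proposal B

Round 1: Proposal A 23, Proposal B 16, Proposal C 15, Proposal D 0. Proposal D eliminated.
Round 2: Proposal A 23, Proposal B 16, Proposal C 15. Proposal C eliminated.
Round 3: Proposal A 23, Proposal B 31. Proposal B has a majority (≥28).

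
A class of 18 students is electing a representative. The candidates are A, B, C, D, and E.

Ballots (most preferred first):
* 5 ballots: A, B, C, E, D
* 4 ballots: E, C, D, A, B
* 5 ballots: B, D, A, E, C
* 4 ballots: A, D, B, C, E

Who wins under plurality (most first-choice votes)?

First-place votes: A 9, B 5, C 0, D 0, E 4.

A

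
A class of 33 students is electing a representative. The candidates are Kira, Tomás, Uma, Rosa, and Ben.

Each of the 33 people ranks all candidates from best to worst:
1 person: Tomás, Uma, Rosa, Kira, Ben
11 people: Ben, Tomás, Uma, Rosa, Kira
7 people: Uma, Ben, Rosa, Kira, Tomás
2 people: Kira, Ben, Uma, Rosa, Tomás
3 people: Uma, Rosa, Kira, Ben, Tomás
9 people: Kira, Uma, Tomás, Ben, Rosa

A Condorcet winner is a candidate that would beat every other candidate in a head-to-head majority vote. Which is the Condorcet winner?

Uma

Uma vs Kira: 22–11
Uma vs Tomás: 21–12
Uma vs Rosa: 33–0
Uma vs Ben: 20–13
Uma beats every other candidate.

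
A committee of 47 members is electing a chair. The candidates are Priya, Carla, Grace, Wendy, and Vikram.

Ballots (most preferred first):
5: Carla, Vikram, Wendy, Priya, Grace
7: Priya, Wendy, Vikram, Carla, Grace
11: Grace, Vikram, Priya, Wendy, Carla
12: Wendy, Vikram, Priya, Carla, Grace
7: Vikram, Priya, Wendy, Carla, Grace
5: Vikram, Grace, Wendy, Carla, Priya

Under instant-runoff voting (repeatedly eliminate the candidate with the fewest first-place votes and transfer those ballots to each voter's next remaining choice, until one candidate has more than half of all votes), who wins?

Round 1: Priya 7, Carla 5, Grace 11, Wendy 12, Vikram 12. Carla eliminated.
Round 2: Priya 7, Grace 11, Wendy 12, Vikram 17. Priya eliminated.
Round 3: Grace 11, Wendy 19, Vikram 17. Grace eliminated.
Round 4: Wendy 19, Vikram 28. Vikram has a majority (≥24).

Vikram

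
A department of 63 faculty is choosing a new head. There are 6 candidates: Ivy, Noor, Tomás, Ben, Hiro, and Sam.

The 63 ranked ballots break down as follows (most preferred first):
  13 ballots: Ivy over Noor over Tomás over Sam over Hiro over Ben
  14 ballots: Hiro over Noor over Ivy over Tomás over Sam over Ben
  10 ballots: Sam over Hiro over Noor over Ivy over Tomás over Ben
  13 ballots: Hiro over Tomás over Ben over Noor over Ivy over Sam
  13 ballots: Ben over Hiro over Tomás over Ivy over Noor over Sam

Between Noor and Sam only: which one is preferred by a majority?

Noor is ranked above Sam on 53 ballots; Sam above Noor on 10.

Noor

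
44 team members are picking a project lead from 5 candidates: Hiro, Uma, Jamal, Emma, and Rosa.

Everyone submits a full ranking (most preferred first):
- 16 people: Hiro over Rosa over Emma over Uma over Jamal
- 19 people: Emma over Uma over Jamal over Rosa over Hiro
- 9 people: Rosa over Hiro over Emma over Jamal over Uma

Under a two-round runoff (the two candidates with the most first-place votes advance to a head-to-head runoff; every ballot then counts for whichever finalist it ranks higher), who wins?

Round 1 first-place votes: Hiro 16, Uma 0, Jamal 0, Emma 19, Rosa 9. Emma and Hiro advance.
Runoff: Emma is ranked above Hiro on 19 ballots, Hiro above Emma on 25.

Hiro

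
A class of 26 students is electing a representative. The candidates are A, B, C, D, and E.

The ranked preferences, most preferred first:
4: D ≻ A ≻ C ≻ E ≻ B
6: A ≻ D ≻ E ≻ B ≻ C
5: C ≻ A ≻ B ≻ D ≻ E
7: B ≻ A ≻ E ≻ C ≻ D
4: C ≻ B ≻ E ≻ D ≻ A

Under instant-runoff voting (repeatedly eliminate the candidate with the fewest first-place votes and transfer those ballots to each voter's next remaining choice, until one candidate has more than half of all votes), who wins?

Round 1: A 6, B 7, C 9, D 4, E 0. E eliminated.
Round 2: A 6, B 7, C 9, D 4. D eliminated.
Round 3: A 10, B 7, C 9. B eliminated.
Round 4: A 17, C 9. A has a majority (≥14).

A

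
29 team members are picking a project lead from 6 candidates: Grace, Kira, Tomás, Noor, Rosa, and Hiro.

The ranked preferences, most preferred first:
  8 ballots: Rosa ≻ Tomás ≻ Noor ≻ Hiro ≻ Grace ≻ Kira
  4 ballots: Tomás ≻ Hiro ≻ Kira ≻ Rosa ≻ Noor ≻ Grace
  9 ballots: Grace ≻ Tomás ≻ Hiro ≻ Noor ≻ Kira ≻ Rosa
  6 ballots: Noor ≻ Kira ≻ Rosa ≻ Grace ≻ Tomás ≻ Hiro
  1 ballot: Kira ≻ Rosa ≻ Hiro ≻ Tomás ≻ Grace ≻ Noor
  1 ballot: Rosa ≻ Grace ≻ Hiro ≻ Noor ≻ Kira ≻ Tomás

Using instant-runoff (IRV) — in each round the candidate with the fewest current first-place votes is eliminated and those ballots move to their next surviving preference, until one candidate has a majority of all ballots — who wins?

Rosa

Round 1: Grace 9, Kira 1, Tomás 4, Noor 6, Rosa 9, Hiro 0. Hiro eliminated.
Round 2: Grace 9, Kira 1, Tomás 4, Noor 6, Rosa 9. Kira eliminated.
Round 3: Grace 9, Tomás 4, Noor 6, Rosa 10. Tomás eliminated.
Round 4: Grace 9, Noor 6, Rosa 14. Noor eliminated.
Round 5: Grace 9, Rosa 20. Rosa has a majority (≥15).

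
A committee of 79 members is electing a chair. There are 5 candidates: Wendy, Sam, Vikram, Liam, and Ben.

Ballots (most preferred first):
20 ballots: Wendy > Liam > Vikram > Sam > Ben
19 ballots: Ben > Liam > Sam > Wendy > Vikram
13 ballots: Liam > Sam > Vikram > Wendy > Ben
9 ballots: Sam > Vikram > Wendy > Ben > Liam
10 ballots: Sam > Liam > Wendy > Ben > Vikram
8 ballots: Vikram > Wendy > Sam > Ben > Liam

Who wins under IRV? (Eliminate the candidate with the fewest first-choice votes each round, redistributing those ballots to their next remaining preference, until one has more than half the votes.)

Round 1: Wendy 20, Sam 19, Vikram 8, Liam 13, Ben 19. Vikram eliminated.
Round 2: Wendy 28, Sam 19, Liam 13, Ben 19. Liam eliminated.
Round 3: Wendy 28, Sam 32, Ben 19. Ben eliminated.
Round 4: Wendy 28, Sam 51. Sam has a majority (≥40).

Sam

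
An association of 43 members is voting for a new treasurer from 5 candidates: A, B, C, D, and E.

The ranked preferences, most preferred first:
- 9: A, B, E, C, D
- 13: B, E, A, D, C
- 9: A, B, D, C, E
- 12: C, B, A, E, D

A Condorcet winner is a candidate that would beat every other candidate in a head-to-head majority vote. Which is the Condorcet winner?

B

B vs A: 25–18
B vs C: 31–12
B vs D: 43–0
B vs E: 43–0
B beats every other candidate.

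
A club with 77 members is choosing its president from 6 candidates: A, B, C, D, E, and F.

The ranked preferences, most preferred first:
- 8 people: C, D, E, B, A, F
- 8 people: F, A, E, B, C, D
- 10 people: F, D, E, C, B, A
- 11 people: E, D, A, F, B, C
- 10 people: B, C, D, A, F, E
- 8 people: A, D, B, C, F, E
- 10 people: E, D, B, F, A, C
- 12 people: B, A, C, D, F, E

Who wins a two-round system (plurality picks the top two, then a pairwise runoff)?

E

Round 1 first-place votes: A 8, B 22, C 8, D 0, E 21, F 18. B and E advance.
Runoff: B is ranked above E on 30 ballots, E above B on 47.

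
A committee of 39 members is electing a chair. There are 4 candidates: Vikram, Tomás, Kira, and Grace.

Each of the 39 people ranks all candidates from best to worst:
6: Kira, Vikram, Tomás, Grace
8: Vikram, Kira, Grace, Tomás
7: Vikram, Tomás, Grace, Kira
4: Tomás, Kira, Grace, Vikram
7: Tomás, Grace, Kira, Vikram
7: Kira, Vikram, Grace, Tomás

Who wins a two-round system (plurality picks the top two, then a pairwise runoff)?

Kira

Round 1 first-place votes: Vikram 15, Tomás 11, Kira 13, Grace 0. Vikram and Kira advance.
Runoff: Vikram is ranked above Kira on 15 ballots, Kira above Vikram on 24.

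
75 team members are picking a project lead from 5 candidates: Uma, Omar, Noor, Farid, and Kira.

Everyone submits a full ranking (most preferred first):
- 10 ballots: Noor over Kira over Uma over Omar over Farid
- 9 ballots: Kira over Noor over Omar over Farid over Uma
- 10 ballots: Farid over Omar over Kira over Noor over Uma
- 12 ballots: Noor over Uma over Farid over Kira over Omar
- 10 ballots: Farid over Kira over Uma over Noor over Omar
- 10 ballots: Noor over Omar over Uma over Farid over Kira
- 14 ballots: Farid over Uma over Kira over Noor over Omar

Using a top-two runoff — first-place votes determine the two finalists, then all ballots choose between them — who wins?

Round 1 first-place votes: Uma 0, Omar 0, Noor 32, Farid 34, Kira 9. Farid and Noor advance.
Runoff: Farid is ranked above Noor on 34 ballots, Noor above Farid on 41.

Noor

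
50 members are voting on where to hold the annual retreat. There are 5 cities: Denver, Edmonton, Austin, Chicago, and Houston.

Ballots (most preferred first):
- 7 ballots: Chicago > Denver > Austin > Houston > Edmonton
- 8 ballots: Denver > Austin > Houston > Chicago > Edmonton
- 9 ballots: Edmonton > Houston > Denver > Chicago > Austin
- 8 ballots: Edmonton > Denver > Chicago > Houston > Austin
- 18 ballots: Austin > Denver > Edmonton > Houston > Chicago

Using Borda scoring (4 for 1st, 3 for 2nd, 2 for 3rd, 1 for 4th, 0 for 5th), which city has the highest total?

Denver

Denver: 7×3 + 8×4 + 9×2 + 8×3 + 18×3 = 149
Edmonton: 7×0 + 8×0 + 9×4 + 8×4 + 18×2 = 104
Austin: 7×2 + 8×3 + 9×0 + 8×0 + 18×4 = 110
Chicago: 7×4 + 8×1 + 9×1 + 8×2 + 18×0 = 61
Houston: 7×1 + 8×2 + 9×3 + 8×1 + 18×1 = 76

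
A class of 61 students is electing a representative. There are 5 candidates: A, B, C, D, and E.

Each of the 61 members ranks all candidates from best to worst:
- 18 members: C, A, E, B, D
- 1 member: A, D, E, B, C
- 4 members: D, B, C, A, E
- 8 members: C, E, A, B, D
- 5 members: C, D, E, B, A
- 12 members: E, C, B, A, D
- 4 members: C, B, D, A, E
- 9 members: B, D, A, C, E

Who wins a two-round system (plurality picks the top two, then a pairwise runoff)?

C

Round 1 first-place votes: A 1, B 9, C 35, D 4, E 12. C and E advance.
Runoff: C is ranked above E on 48 ballots, E above C on 13.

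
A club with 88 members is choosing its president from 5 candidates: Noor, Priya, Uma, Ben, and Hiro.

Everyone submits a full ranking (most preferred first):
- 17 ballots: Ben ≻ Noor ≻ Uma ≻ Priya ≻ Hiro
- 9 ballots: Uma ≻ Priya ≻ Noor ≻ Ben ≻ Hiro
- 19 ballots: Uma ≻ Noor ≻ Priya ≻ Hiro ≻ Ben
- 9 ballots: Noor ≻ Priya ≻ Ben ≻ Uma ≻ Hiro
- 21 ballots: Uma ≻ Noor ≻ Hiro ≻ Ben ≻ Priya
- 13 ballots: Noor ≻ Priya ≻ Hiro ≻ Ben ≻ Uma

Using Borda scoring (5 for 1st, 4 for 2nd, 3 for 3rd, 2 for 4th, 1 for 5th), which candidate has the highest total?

Noor

Noor: 17×4 + 9×3 + 19×4 + 9×5 + 21×4 + 13×5 = 365
Priya: 17×2 + 9×4 + 19×3 + 9×4 + 21×1 + 13×4 = 236
Uma: 17×3 + 9×5 + 19×5 + 9×2 + 21×5 + 13×1 = 327
Ben: 17×5 + 9×2 + 19×1 + 9×3 + 21×2 + 13×2 = 217
Hiro: 17×1 + 9×1 + 19×2 + 9×1 + 21×3 + 13×3 = 175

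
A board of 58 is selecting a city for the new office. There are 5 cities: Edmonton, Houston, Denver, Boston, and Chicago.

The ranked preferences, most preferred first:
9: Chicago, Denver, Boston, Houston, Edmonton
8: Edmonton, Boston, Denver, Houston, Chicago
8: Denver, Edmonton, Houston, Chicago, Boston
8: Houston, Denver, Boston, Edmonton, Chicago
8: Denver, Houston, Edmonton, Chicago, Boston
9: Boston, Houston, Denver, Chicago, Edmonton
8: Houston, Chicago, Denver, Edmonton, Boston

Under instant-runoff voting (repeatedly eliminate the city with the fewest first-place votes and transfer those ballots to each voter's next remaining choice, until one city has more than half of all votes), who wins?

Round 1: Edmonton 8, Houston 16, Denver 16, Boston 9, Chicago 9. Edmonton eliminated.
Round 2: Houston 16, Denver 16, Boston 17, Chicago 9. Chicago eliminated.
Round 3: Houston 16, Denver 25, Boston 17. Houston eliminated.
Round 4: Denver 41, Boston 17. Denver has a majority (≥30).

Denver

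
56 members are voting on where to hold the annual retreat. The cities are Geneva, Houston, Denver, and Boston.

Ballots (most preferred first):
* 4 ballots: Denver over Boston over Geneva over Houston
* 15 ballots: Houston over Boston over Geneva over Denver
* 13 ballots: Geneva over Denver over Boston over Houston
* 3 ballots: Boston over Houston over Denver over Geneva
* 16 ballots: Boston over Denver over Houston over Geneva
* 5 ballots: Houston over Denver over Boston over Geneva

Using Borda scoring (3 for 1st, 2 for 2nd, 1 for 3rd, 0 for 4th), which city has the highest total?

Boston

Geneva: 4×1 + 15×1 + 13×3 + 3×0 + 16×0 + 5×0 = 58
Houston: 4×0 + 15×3 + 13×0 + 3×2 + 16×1 + 5×3 = 82
Denver: 4×3 + 15×0 + 13×2 + 3×1 + 16×2 + 5×2 = 83
Boston: 4×2 + 15×2 + 13×1 + 3×3 + 16×3 + 5×1 = 113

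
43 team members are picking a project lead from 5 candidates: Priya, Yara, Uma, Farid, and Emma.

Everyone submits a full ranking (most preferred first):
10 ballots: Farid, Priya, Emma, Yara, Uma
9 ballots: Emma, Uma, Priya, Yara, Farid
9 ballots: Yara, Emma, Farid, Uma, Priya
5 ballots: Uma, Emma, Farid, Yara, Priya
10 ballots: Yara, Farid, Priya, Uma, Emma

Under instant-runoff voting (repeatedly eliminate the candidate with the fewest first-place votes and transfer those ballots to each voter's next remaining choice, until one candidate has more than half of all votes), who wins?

Round 1: Priya 0, Yara 19, Uma 5, Farid 10, Emma 9. Priya eliminated.
Round 2: Yara 19, Uma 5, Farid 10, Emma 9. Uma eliminated.
Round 3: Yara 19, Farid 10, Emma 14. Farid eliminated.
Round 4: Yara 19, Emma 24. Emma has a majority (≥22).

Emma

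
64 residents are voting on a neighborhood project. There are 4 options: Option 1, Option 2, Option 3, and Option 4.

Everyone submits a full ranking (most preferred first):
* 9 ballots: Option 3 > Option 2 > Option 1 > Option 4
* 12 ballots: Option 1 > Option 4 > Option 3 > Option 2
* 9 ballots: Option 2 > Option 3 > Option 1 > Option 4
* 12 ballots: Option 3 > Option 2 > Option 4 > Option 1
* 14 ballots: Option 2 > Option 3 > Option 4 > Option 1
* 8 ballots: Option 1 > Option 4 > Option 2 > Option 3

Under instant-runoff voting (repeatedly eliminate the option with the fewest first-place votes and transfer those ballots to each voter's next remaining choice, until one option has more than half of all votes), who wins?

Option 3

Round 1: Option 1 20, Option 2 23, Option 3 21, Option 4 0. Option 4 eliminated.
Round 2: Option 1 20, Option 2 23, Option 3 21. Option 1 eliminated.
Round 3: Option 2 31, Option 3 33. Option 3 has a majority (≥33).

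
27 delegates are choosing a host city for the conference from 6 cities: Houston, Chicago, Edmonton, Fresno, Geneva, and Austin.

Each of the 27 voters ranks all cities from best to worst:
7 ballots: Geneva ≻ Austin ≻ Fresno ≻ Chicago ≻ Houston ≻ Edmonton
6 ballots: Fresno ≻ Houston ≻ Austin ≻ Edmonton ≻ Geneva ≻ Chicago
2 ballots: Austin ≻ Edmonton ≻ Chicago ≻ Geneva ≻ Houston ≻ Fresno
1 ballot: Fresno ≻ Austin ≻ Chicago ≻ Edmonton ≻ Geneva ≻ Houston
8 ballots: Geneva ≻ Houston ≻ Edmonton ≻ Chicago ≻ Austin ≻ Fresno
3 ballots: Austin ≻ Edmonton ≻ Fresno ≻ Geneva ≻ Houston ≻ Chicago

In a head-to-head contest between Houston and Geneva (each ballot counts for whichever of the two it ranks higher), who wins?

Houston is ranked above Geneva on 6 ballots; Geneva above Houston on 21.

Geneva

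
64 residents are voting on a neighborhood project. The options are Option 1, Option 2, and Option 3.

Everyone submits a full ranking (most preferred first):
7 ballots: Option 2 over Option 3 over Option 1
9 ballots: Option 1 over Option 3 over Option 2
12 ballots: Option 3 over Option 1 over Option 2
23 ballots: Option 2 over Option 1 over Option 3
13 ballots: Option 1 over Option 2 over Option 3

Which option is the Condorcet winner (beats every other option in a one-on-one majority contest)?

Option 1

Option 1 vs Option 2: 34–30
Option 1 vs Option 3: 45–19
Option 1 beats every other option.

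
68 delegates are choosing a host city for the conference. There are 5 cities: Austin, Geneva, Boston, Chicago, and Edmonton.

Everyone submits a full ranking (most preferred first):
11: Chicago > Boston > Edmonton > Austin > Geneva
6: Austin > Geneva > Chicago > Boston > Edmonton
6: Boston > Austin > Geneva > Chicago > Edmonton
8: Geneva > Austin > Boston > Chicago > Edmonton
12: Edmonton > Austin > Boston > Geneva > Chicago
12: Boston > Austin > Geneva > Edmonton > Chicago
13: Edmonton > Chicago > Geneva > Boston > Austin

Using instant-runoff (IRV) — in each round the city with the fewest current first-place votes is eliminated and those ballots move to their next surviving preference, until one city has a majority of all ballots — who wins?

Boston

Round 1: Austin 6, Geneva 8, Boston 18, Chicago 11, Edmonton 25. Austin eliminated.
Round 2: Geneva 14, Boston 18, Chicago 11, Edmonton 25. Chicago eliminated.
Round 3: Geneva 14, Boston 29, Edmonton 25. Geneva eliminated.
Round 4: Boston 43, Edmonton 25. Boston has a majority (≥35).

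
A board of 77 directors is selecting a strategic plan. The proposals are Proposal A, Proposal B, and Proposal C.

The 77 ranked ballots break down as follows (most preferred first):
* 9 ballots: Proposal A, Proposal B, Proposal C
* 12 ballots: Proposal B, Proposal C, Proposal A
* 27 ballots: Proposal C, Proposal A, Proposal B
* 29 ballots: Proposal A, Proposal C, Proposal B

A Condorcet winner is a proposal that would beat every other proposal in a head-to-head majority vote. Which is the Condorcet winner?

Proposal C

Proposal C vs Proposal A: 39–38
Proposal C vs Proposal B: 56–21
Proposal C beats every other proposal.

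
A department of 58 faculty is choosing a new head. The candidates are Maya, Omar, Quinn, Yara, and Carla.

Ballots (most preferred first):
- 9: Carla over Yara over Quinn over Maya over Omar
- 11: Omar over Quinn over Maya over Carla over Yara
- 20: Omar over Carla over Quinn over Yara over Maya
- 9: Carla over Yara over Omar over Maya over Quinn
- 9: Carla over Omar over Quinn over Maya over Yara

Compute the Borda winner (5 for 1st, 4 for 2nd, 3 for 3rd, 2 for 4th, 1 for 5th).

Maya: 9×2 + 11×3 + 20×1 + 9×2 + 9×2 = 107
Omar: 9×1 + 11×5 + 20×5 + 9×3 + 9×4 = 227
Quinn: 9×3 + 11×4 + 20×3 + 9×1 + 9×3 = 167
Yara: 9×4 + 11×1 + 20×2 + 9×4 + 9×1 = 132
Carla: 9×5 + 11×2 + 20×4 + 9×5 + 9×5 = 237

Carla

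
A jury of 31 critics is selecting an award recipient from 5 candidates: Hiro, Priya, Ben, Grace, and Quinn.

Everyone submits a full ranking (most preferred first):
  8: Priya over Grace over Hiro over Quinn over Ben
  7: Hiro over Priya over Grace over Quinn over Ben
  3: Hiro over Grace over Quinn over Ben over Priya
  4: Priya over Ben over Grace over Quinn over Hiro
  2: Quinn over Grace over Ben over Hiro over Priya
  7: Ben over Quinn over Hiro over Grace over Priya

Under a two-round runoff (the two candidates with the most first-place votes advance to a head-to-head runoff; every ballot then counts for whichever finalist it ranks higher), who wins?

Round 1 first-place votes: Hiro 10, Priya 12, Ben 7, Grace 0, Quinn 2. Priya and Hiro advance.
Runoff: Priya is ranked above Hiro on 12 ballots, Hiro above Priya on 19.

Hiro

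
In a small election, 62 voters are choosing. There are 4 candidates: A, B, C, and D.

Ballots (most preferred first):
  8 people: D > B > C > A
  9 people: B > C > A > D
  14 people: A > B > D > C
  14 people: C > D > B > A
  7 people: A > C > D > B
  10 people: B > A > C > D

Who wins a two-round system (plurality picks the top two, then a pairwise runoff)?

Round 1 first-place votes: A 21, B 19, C 14, D 8. A and B advance.
Runoff: A is ranked above B on 21 ballots, B above A on 41.

B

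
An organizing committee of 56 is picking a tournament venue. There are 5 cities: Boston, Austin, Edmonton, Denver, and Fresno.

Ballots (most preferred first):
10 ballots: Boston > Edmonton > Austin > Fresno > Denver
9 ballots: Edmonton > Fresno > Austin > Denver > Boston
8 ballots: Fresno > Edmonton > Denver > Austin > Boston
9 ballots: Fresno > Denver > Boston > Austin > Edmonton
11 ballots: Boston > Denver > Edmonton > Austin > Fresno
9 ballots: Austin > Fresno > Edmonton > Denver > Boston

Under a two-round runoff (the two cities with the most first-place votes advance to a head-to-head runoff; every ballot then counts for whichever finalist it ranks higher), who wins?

Round 1 first-place votes: Boston 21, Austin 9, Edmonton 9, Denver 0, Fresno 17. Boston and Fresno advance.
Runoff: Boston is ranked above Fresno on 21 ballots, Fresno above Boston on 35.

Fresno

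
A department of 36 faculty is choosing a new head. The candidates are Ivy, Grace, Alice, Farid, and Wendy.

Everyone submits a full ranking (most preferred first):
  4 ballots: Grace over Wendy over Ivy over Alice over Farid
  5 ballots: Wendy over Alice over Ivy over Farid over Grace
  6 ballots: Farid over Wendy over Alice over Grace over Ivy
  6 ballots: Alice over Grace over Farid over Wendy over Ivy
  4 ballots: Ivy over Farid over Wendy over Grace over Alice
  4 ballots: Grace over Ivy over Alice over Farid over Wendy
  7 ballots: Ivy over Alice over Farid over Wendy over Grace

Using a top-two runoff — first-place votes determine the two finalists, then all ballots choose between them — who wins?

Grace

Round 1 first-place votes: Ivy 11, Grace 8, Alice 6, Farid 6, Wendy 5. Ivy and Grace advance.
Runoff: Ivy is ranked above Grace on 16 ballots, Grace above Ivy on 20.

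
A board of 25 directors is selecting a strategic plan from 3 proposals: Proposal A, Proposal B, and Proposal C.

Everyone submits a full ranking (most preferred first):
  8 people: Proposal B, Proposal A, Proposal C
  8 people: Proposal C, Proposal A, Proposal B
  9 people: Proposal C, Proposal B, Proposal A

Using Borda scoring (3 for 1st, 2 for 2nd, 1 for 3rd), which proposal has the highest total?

Proposal A: 8×2 + 8×2 + 9×1 = 41
Proposal B: 8×3 + 8×1 + 9×2 = 50
Proposal C: 8×1 + 8×3 + 9×3 = 59

Proposal C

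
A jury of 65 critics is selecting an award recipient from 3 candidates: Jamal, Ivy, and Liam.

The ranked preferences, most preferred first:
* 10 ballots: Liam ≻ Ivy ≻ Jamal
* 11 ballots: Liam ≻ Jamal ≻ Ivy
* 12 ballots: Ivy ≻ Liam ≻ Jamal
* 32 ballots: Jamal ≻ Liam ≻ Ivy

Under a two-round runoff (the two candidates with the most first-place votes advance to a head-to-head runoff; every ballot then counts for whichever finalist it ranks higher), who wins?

Round 1 first-place votes: Jamal 32, Ivy 12, Liam 21. Jamal and Liam advance.
Runoff: Jamal is ranked above Liam on 32 ballots, Liam above Jamal on 33.

Liam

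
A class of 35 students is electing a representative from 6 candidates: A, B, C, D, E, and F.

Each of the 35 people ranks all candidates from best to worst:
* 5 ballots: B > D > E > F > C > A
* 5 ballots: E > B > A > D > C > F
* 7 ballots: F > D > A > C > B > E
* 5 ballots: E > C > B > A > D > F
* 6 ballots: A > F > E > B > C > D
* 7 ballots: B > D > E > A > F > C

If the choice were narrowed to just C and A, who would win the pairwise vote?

A

C is ranked above A on 10 ballots; A above C on 25.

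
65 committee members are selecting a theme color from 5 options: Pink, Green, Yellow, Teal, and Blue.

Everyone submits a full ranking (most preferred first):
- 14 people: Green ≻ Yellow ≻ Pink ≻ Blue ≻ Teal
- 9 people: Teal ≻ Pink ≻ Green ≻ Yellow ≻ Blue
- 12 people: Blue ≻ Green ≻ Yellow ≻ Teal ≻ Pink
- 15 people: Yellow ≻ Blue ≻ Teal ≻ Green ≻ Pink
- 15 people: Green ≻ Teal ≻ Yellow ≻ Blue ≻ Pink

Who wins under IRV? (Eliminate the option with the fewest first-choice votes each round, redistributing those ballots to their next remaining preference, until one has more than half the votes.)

Green

Round 1: Pink 0, Green 29, Yellow 15, Teal 9, Blue 12. Pink eliminated.
Round 2: Green 29, Yellow 15, Teal 9, Blue 12. Teal eliminated.
Round 3: Green 38, Yellow 15, Blue 12. Green has a majority (≥33).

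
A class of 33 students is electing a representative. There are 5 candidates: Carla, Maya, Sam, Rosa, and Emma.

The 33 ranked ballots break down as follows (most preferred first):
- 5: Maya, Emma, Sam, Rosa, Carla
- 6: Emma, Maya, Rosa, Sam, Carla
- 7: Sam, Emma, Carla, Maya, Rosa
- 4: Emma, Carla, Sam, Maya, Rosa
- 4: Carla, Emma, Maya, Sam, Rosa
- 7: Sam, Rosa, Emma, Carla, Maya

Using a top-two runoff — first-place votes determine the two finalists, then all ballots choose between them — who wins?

Round 1 first-place votes: Carla 4, Maya 5, Sam 14, Rosa 0, Emma 10. Sam and Emma advance.
Runoff: Sam is ranked above Emma on 14 ballots, Emma above Sam on 19.

Emma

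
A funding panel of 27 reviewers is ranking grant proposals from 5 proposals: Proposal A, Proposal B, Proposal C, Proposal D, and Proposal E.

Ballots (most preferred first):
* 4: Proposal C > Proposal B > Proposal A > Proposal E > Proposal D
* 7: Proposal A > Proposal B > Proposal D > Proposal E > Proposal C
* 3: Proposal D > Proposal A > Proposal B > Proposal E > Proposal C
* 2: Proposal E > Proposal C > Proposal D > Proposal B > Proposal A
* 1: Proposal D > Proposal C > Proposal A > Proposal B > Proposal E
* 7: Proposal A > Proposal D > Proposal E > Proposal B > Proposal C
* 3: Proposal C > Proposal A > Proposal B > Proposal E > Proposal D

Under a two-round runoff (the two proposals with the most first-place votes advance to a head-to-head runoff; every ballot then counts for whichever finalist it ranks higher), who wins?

Round 1 first-place votes: Proposal A 14, Proposal B 0, Proposal C 7, Proposal D 4, Proposal E 2. Proposal A and Proposal C advance.
Runoff: Proposal A is ranked above Proposal C on 17 ballots, Proposal C above Proposal A on 10.

Proposal A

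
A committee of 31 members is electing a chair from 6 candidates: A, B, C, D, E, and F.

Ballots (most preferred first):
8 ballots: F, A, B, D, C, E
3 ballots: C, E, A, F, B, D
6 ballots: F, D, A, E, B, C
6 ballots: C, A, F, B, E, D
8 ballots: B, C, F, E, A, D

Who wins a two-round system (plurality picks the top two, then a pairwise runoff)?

Round 1 first-place votes: A 0, B 8, C 9, D 0, E 0, F 14. F and C advance.
Runoff: F is ranked above C on 14 ballots, C above F on 17.

C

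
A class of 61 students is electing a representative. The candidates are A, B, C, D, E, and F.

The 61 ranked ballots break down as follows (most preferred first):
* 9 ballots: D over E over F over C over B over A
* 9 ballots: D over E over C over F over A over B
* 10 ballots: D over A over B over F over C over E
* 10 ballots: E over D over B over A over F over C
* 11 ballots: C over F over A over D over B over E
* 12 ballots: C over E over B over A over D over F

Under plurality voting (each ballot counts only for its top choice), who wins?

D

First-place votes: A 0, B 0, C 23, D 28, E 10, F 0.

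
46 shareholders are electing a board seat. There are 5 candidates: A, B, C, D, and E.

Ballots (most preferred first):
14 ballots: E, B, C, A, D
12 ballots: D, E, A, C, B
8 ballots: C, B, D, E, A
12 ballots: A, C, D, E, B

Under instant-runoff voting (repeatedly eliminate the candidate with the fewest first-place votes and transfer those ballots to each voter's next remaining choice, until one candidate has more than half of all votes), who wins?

Round 1: A 12, B 0, C 8, D 12, E 14. B eliminated.
Round 2: A 12, C 8, D 12, E 14. C eliminated.
Round 3: A 12, D 20, E 14. A eliminated.
Round 4: D 32, E 14. D has a majority (≥24).

D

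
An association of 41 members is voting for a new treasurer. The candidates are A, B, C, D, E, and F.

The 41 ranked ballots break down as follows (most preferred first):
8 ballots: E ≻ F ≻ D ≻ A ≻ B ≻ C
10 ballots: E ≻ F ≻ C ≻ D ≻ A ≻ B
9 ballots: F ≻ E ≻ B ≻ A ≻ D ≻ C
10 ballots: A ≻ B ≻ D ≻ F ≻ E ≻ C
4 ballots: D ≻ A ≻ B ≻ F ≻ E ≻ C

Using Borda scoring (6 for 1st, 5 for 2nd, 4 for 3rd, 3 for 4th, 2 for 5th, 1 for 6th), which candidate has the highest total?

F

A: 8×3 + 10×2 + 9×3 + 10×6 + 4×5 = 151
B: 8×2 + 10×1 + 9×4 + 10×5 + 4×4 = 128
C: 8×1 + 10×4 + 9×1 + 10×1 + 4×1 = 71
D: 8×4 + 10×3 + 9×2 + 10×4 + 4×6 = 144
E: 8×6 + 10×6 + 9×5 + 10×2 + 4×2 = 181
F: 8×5 + 10×5 + 9×6 + 10×3 + 4×3 = 186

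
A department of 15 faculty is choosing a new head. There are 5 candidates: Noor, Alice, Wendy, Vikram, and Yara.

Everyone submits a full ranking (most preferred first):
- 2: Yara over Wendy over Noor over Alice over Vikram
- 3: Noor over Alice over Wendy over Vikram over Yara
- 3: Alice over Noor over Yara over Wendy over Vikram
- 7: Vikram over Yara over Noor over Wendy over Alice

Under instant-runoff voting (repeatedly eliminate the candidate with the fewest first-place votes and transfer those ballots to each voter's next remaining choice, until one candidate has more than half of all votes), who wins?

Round 1: Noor 3, Alice 3, Wendy 0, Vikram 7, Yara 2. Wendy eliminated.
Round 2: Noor 3, Alice 3, Vikram 7, Yara 2. Yara eliminated.
Round 3: Noor 5, Alice 3, Vikram 7. Alice eliminated.
Round 4: Noor 8, Vikram 7. Noor has a majority (≥8).

Noor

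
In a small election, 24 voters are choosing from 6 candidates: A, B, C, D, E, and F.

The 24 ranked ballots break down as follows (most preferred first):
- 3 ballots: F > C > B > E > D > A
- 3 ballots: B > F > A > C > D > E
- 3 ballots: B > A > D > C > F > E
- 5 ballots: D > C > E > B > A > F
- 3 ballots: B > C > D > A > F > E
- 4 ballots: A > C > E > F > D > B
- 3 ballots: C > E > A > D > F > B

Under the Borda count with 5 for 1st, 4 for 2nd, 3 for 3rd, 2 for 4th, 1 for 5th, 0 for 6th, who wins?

C

A: 3×0 + 3×3 + 3×4 + 5×1 + 3×2 + 4×5 + 3×3 = 61
B: 3×3 + 3×5 + 3×5 + 5×2 + 3×5 + 4×0 + 3×0 = 64
C: 3×4 + 3×2 + 3×2 + 5×4 + 3×4 + 4×4 + 3×5 = 87
D: 3×1 + 3×1 + 3×3 + 5×5 + 3×3 + 4×1 + 3×2 = 59
E: 3×2 + 3×0 + 3×0 + 5×3 + 3×0 + 4×3 + 3×4 = 45
F: 3×5 + 3×4 + 3×1 + 5×0 + 3×1 + 4×2 + 3×1 = 44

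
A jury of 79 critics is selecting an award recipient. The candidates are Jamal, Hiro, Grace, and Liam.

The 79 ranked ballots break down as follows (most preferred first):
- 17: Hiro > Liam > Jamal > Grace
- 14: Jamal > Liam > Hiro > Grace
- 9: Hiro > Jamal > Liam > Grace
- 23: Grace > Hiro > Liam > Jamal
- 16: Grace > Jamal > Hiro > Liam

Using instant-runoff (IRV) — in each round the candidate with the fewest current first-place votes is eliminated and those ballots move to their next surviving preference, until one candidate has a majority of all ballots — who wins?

Round 1: Jamal 14, Hiro 26, Grace 39, Liam 0. Liam eliminated.
Round 2: Jamal 14, Hiro 26, Grace 39. Jamal eliminated.
Round 3: Hiro 40, Grace 39. Hiro has a majority (≥40).

Hiro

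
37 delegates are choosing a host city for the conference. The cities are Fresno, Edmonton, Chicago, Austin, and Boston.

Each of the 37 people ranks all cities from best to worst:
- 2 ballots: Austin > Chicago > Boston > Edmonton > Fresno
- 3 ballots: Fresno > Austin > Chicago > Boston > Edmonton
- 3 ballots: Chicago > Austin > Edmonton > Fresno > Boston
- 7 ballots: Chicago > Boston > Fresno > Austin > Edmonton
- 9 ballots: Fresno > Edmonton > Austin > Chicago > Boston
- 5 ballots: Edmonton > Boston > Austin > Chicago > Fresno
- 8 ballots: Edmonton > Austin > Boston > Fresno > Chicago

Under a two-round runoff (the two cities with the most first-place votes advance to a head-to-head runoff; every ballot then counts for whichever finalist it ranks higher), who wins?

Round 1 first-place votes: Fresno 12, Edmonton 13, Chicago 10, Austin 2, Boston 0. Edmonton and Fresno advance.
Runoff: Edmonton is ranked above Fresno on 18 ballots, Fresno above Edmonton on 19.

Fresno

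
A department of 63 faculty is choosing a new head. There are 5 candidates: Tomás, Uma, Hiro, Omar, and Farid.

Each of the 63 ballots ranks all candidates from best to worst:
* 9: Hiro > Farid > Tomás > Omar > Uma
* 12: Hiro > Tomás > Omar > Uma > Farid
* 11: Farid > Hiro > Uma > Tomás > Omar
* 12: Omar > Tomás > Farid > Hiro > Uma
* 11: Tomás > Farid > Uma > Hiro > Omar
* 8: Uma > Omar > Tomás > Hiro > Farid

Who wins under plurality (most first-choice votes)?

First-place votes: Tomás 11, Uma 8, Hiro 21, Omar 12, Farid 11.

Hiro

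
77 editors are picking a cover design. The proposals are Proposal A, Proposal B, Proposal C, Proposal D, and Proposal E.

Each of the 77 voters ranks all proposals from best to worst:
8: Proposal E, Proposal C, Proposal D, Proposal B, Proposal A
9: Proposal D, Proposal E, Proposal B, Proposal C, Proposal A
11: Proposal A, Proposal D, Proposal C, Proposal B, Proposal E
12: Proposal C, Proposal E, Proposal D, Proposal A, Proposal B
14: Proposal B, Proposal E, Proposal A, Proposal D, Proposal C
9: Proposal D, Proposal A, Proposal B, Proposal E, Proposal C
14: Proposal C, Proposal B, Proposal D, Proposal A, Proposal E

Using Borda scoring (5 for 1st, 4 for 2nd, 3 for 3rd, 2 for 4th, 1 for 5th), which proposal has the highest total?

Proposal D

Proposal A: 8×1 + 9×1 + 11×5 + 12×2 + 14×3 + 9×4 + 14×2 = 202
Proposal B: 8×2 + 9×3 + 11×2 + 12×1 + 14×5 + 9×3 + 14×4 = 230
Proposal C: 8×4 + 9×2 + 11×3 + 12×5 + 14×1 + 9×1 + 14×5 = 236
Proposal D: 8×3 + 9×5 + 11×4 + 12×3 + 14×2 + 9×5 + 14×3 = 264
Proposal E: 8×5 + 9×4 + 11×1 + 12×4 + 14×4 + 9×2 + 14×1 = 223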